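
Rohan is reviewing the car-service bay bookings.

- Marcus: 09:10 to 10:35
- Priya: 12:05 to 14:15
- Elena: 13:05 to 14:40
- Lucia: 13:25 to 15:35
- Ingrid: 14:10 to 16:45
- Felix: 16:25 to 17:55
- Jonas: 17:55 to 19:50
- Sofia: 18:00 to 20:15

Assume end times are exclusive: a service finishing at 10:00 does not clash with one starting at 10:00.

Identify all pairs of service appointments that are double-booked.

Elena & Ingrid, Elena & Lucia, Elena & Priya, Felix & Ingrid, Ingrid & Lucia, Ingrid & Priya, Jonas & Sofia, Lucia & Priya

Two intervals overlap when each starts before the other ends.
Sorted by start: Marcus, Priya, Elena, Lucia, Ingrid, Felix, Jonas, Sofia.
Priya starts after Marcus ends, so Marcus has no further overlaps.
Elena starts before Priya ends → Priya and Elena overlap.
Lucia starts before Priya ends → Priya and Lucia overlap.
Ingrid starts before Priya ends → Priya and Ingrid overlap.
Felix starts after Priya ends, so Priya has no further overlaps.
Lucia starts before Elena ends → Elena and Lucia overlap.
Ingrid starts before Elena ends → Elena and Ingrid overlap.
Felix starts after Elena ends, so Elena has no further overlaps.
Ingrid starts before Lucia ends → Lucia and Ingrid overlap.
Felix starts after Lucia ends, so Lucia has no further overlaps.
Felix starts before Ingrid ends → Ingrid and Felix overlap.
Jonas starts after Ingrid ends, so Ingrid has no further overlaps.
Jonas starts exactly when Felix ends (back-to-back, no overlap), so Felix has no further overlaps.
Sofia starts before Jonas ends → Jonas and Sofia overlap.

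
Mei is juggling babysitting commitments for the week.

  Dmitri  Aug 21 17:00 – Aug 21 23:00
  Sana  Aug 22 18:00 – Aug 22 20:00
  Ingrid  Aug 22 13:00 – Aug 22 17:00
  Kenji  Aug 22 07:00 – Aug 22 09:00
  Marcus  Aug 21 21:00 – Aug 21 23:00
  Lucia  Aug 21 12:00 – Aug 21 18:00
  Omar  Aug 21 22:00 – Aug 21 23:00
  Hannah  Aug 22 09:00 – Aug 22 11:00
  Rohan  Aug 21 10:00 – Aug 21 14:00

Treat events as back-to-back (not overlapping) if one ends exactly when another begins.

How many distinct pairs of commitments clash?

Sorted by start: Rohan, Lucia, Dmitri, Marcus, Omar, Kenji, Hannah, Ingrid, Sana.
Lucia starts before Rohan ends → Rohan and Lucia overlap.
Dmitri starts after Rohan ends, so nothing later overlaps Rohan either.
Dmitri starts before Lucia ends → Lucia and Dmitri overlap.
Marcus starts after Lucia ends, so nothing later overlaps Lucia either.
Marcus starts before Dmitri ends → Dmitri and Marcus overlap.
Omar starts before Dmitri ends → Dmitri and Omar overlap.
Kenji starts after Dmitri ends, so nothing later overlaps Dmitri either.
Omar starts before Marcus ends → Marcus and Omar overlap.
Kenji starts after Marcus ends, so nothing later overlaps Marcus either.
Kenji starts after Omar ends, so nothing later overlaps Omar either.
Hannah starts exactly when Kenji ends (back-to-back, no overlap), so nothing later overlaps Kenji either.
Ingrid starts after Hannah ends, so nothing later overlaps Hannah either.
Sana starts after Ingrid ends.
Overlapping pairs: Dmitri & Lucia, Dmitri & Marcus, Dmitri & Omar, Lucia & Rohan, Marcus & Omar — 5 in total.

5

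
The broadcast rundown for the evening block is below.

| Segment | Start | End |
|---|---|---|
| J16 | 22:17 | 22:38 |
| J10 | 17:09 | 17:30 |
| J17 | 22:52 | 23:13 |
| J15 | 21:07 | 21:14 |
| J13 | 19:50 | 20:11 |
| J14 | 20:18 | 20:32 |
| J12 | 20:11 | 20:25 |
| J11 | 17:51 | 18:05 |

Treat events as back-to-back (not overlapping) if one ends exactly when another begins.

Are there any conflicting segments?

Sorted by start: J10, J11, J13, J12, J14, J15, J16, J17.
J11 starts after J10 ends, so J10 has no further overlaps.
J13 starts after J11 ends, so J11 has no further overlaps.
J12 starts exactly when J13 ends (back-to-back, no overlap), so J13 has no further overlaps.
J14 starts before J12 ends → J12 and J14 overlap.
That's a conflict, so the schedule is not conflict-free.

Yes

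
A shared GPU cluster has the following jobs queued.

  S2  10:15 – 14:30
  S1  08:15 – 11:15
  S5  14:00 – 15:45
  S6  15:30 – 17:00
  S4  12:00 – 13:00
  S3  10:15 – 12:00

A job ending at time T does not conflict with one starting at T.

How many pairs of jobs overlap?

6

Check each pair: they overlap iff neither finishes before the other starts.
Sorted by start: S1, S2, S3, S4, S5, S6.
S2 starts before S1 ends → S1 and S2 overlap.
S3 starts before S1 ends → S1 and S3 overlap.
S4 starts after S1 ends; S1 is clear from here.
S3 starts before S2 ends → S2 and S3 overlap.
S4 starts before S2 ends → S2 and S4 overlap.
S5 starts before S2 ends → S2 and S5 overlap.
S6 starts after S2 ends.
S4 starts exactly when S3 ends (back-to-back, no overlap); S3 is clear from here.
S5 starts after S4 ends; S4 is clear from here.
S6 starts before S5 ends → S5 and S6 overlap.
Overlapping pairs: S1 & S2, S1 & S3, S2 & S3, S2 & S4, S2 & S5, S5 & S6 — 6 in total.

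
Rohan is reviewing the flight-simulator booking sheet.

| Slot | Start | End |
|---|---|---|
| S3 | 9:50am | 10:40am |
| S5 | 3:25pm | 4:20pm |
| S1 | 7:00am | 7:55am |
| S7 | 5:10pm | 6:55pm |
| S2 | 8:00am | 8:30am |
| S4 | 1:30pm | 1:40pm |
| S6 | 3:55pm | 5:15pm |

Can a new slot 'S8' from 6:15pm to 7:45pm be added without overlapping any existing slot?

S1: ends 7:55am at or before S8 starts 6:15pm → clear.
S2: ends 8:30am at or before S8 starts 6:15pm → clear.
S3: ends 10:40am at or before S8 starts 6:15pm → clear.
S4: ends 1:40pm at or before S8 starts 6:15pm → clear.
S5: ends 4:20pm at or before S8 starts 6:15pm → clear.
S6: ends 5:15pm at or before S8 starts 6:15pm → clear.
S7: starts 5:10pm before S8 ends 7:45pm, and ends 6:55pm after S8 starts 6:15pm → overlap.
S8 overlaps S7.

No — it overlaps S7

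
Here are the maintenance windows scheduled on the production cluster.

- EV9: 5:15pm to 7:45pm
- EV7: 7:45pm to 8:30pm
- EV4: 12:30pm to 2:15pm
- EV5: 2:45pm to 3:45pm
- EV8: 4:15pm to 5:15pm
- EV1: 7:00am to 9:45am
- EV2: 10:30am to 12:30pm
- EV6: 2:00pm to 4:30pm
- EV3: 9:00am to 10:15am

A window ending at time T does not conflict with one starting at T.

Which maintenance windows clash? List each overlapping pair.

EV1 & EV3, EV4 & EV6, EV5 & EV6, EV6 & EV8

Sorted by start: EV1, EV3, EV2, EV4, EV6, EV5, EV8, EV9, EV7.
EV3 starts before EV1 ends → EV1 and EV3 overlap.
EV2 starts after EV1 ends; EV1 is clear from here.
EV2 starts after EV3 ends; EV3 is clear from here.
EV4 starts exactly when EV2 ends (back-to-back, no overlap); EV2 is clear from here.
EV6 starts before EV4 ends → EV4 and EV6 overlap.
EV5 starts after EV4 ends; EV4 is clear from here.
EV5 starts before EV6 ends → EV6 and EV5 overlap.
EV8 starts before EV6 ends → EV6 and EV8 overlap.
EV9 starts after EV6 ends; EV6 is clear from here.
EV8 starts after EV5 ends; EV5 is clear from here.
EV9 starts exactly when EV8 ends (back-to-back, no overlap); EV8 is clear from here.
EV7 starts exactly when EV9 ends (back-to-back, no overlap).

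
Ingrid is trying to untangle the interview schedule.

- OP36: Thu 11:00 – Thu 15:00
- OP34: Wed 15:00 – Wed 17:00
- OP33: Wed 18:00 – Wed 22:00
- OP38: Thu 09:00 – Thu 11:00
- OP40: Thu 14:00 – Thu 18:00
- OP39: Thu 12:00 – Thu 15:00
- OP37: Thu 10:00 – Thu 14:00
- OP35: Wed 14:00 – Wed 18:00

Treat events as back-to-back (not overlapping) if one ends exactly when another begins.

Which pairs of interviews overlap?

OP34 & OP35, OP36 & OP37, OP36 & OP39, OP36 & OP40, OP37 & OP38, OP37 & OP39, OP39 & OP40

Sorted by start: OP35, OP34, OP33, OP38, OP37, OP36, OP39, OP40.
OP34 starts before OP35 ends → OP35 and OP34 overlap.
OP33 starts exactly when OP35 ends (back-to-back, no overlap) — done with OP35.
OP33 starts after OP34 ends — done with OP34.
OP38 starts after OP33 ends — done with OP33.
OP37 starts before OP38 ends → OP38 and OP37 overlap.
OP36 starts exactly when OP38 ends (back-to-back, no overlap) — done with OP38.
OP36 starts before OP37 ends → OP37 and OP36 overlap.
OP39 starts before OP37 ends → OP37 and OP39 overlap.
OP40 starts exactly when OP37 ends (back-to-back, no overlap).
OP39 starts before OP36 ends → OP36 and OP39 overlap.
OP40 starts before OP36 ends → OP36 and OP40 overlap.
OP40 starts before OP39 ends → OP39 and OP40 overlap.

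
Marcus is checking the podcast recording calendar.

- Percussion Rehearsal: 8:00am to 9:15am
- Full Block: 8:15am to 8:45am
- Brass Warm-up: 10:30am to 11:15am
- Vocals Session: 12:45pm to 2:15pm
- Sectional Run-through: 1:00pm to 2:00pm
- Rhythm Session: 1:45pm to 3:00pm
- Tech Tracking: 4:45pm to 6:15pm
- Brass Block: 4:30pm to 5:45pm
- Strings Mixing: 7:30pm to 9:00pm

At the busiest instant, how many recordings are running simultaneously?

3

Sort all start/end points and keep a running count:
8:00am start Percussion Rehearsal → 1
8:15am start Full Block → 2
8:45am end Full Block → 1
9:15am end Percussion Rehearsal → 0
10:30am start Brass Warm-up → 1
11:15am end Brass Warm-up → 0
12:45pm start Vocals Session → 1
1:00pm start Sectional Run-through → 2
1:45pm start Rhythm Session → 3
2:00pm end Sectional Run-through → 2
2:15pm end Vocals Session → 1
3:00pm end Rhythm Session → 0
4:30pm start Brass Block → 1
4:45pm start Tech Tracking → 2
5:45pm end Brass Block → 1
6:15pm end Tech Tracking → 0
7:30pm start Strings Mixing → 1
9:00pm end Strings Mixing → 0
Peak is 3, at 1:45pm (Rhythm Session, Sectional Run-through, Vocals Session).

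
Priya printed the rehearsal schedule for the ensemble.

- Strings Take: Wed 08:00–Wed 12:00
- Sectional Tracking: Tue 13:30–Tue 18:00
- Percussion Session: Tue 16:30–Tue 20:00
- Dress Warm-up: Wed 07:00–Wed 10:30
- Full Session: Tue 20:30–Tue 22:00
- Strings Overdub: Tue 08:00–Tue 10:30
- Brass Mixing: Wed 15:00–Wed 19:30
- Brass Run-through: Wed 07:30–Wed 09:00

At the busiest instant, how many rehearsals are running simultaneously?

Sort all start/end points and keep a running count:
Tue 08:00 start Strings Overdub → 1
Tue 10:30 end Strings Overdub → 0
Tue 13:30 start Sectional Tracking → 1
Tue 16:30 start Percussion Session → 2
Tue 18:00 end Sectional Tracking → 1
Tue 20:00 end Percussion Session → 0
Tue 20:30 start Full Session → 1
Tue 22:00 end Full Session → 0
Wed 07:00 start Dress Warm-up → 1
Wed 07:30 start Brass Run-through → 2
Wed 08:00 start Strings Take → 3
Wed 09:00 end Brass Run-through → 2
Wed 10:30 end Dress Warm-up → 1
Wed 12:00 end Strings Take → 0
Wed 15:00 start Brass Mixing → 1
Wed 19:30 end Brass Mixing → 0
Peak is 3, at Wed 08:00 (Brass Run-through, Dress Warm-up, Strings Take).

3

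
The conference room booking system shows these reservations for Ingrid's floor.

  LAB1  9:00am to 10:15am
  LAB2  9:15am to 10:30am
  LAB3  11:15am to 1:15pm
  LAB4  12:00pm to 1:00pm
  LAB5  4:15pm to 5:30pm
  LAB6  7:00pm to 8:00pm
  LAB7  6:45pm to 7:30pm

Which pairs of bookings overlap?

Sorted by start: LAB1, LAB2, LAB3, LAB4, LAB5, LAB7, LAB6.
LAB2 starts before LAB1 ends → LAB1 and LAB2 overlap.
LAB3 starts after LAB1 ends, so nothing later overlaps LAB1 either.
LAB3 starts after LAB2 ends, so nothing later overlaps LAB2 either.
LAB4 starts before LAB3 ends → LAB3 and LAB4 overlap.
LAB5 starts after LAB3 ends, so nothing later overlaps LAB3 either.
LAB5 starts after LAB4 ends, so nothing later overlaps LAB4 either.
LAB7 starts after LAB5 ends, so nothing later overlaps LAB5 either.
LAB6 starts before LAB7 ends → LAB7 and LAB6 overlap.

LAB1 & LAB2, LAB3 & LAB4, LAB6 & LAB7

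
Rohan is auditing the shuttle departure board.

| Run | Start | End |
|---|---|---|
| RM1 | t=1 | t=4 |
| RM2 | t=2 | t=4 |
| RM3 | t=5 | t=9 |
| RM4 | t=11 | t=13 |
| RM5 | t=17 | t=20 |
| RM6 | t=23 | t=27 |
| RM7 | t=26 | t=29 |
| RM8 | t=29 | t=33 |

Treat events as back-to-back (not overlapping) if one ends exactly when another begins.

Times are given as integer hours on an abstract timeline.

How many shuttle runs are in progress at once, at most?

Walk through starts and ends in time order (an end at T is processed before a start at T):
t=1 start RM1 → 1
t=2 start RM2 → 2
t=4 end RM1 → 1
t=4 end RM2 → 0
t=5 start RM3 → 1
t=9 end RM3 → 0
t=11 start RM4 → 1
t=13 end RM4 → 0
t=17 start RM5 → 1
t=20 end RM5 → 0
t=23 start RM6 → 1
t=26 start RM7 → 2
t=27 end RM6 → 1
t=29 end RM7 → 0
t=29 start RM8 → 1
t=33 end RM8 → 0
Peak is 2, at t=2 (RM1, RM2).

2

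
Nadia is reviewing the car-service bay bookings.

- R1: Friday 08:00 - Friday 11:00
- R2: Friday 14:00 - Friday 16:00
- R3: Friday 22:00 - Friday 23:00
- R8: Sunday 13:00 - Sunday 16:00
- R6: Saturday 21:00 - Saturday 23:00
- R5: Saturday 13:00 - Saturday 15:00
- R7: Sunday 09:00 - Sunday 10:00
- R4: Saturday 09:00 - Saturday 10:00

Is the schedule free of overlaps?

Sorted by start: R1, R2, R3, R4, R5, R6, R7, R8.
R2 starts after R1 ends; R1 is clear from here.
R3 starts after R2 ends; R2 is clear from here.
R4 starts after R3 ends; R3 is clear from here.
R5 starts after R4 ends; R4 is clear from here.
R6 starts after R5 ends; R5 is clear from here.
R7 starts after R6 ends; R6 is clear from here.
R8 starts after R7 ends.
Every pair is clear; the schedule has no overlaps.

Yes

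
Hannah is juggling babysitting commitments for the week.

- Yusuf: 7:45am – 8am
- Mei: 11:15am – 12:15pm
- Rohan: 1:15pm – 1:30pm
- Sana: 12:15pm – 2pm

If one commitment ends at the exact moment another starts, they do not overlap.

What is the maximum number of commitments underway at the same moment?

2

Walk through starts and ends in time order (an end at T is processed before a start at T):
7:45am start Yusuf → 1
8am end Yusuf → 0
11:15am start Mei → 1
12:15pm end Mei → 0
12:15pm start Sana → 1
1:15pm start Rohan → 2
1:30pm end Rohan → 1
2pm end Sana → 0
Peak is 2, at 1:15pm (Rohan, Sana).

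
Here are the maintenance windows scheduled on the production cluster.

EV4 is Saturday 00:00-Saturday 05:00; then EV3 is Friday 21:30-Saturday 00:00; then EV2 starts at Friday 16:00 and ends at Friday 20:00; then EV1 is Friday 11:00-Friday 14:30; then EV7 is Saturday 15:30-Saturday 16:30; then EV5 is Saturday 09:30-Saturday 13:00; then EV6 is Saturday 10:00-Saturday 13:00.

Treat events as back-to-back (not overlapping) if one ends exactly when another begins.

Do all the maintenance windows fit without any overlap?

No

Sorted by start: EV1, EV2, EV3, EV4, EV5, EV6, EV7.
EV2 starts after EV1 ends, so nothing later overlaps EV1 either.
EV3 starts after EV2 ends, so nothing later overlaps EV2 either.
EV4 starts exactly when EV3 ends (back-to-back, no overlap), so nothing later overlaps EV3 either.
EV5 starts after EV4 ends, so nothing later overlaps EV4 either.
EV6 starts before EV5 ends → EV5 and EV6 overlap.
That's a conflict, so the schedule is not conflict-free.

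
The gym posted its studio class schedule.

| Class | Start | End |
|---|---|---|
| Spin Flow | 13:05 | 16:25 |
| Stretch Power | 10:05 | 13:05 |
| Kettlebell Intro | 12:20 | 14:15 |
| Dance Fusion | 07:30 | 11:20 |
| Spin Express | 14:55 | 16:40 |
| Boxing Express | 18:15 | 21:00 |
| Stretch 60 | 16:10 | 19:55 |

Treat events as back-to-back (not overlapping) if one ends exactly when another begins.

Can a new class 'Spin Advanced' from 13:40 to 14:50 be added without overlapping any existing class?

No — it overlaps Kettlebell Intro, Spin Flow

Dance Fusion: ends 11:20 at or before Spin Advanced starts 13:40 → clear.
Stretch Power: ends 13:05 at or before Spin Advanced starts 13:40 → clear.
Kettlebell Intro: starts 12:20 before Spin Advanced ends 14:50, and ends 14:15 after Spin Advanced starts 13:40 → overlap.
Spin Flow: starts 13:05 before Spin Advanced ends 14:50, and ends 16:25 after Spin Advanced starts 13:40 → overlap.
Spin Express: starts 14:55 at or after Spin Advanced ends 14:50 → clear.
Stretch 60: starts 16:10 at or after Spin Advanced ends 14:50 → clear.
Boxing Express: starts 18:15 at or after Spin Advanced ends 14:50 → clear.
Spin Advanced overlaps Spin Flow, Kettlebell Intro.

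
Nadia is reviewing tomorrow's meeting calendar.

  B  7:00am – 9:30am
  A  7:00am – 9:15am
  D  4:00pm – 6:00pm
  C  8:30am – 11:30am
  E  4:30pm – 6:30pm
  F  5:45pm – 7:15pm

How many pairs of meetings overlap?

Sorted by start: A, B, C, D, E, F.
B starts before A ends → A and B overlap.
C starts before A ends → A and C overlap.
D starts after A ends, so nothing later overlaps A either.
C starts before B ends → B and C overlap.
D starts after B ends, so nothing later overlaps B either.
D starts after C ends, so nothing later overlaps C either.
E starts before D ends → D and E overlap.
F starts before D ends → D and F overlap.
F starts before E ends → E and F overlap.
Overlapping pairs: A & B, A & C, B & C, D & E, D & F, E & F — 6 in total.

6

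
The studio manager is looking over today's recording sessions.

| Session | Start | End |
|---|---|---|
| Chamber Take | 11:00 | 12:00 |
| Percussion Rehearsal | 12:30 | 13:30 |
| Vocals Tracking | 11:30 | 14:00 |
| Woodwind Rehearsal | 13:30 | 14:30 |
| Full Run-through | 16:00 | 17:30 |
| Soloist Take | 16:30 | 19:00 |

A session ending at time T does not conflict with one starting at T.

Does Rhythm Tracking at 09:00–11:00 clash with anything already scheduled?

Chamber Take: starts 11:00 at or after Rhythm Tracking ends 11:00 → clear.
Vocals Tracking: starts 11:30 at or after Rhythm Tracking ends 11:00 → clear.
Percussion Rehearsal: starts 12:30 at or after Rhythm Tracking ends 11:00 → clear.
Woodwind Rehearsal: starts 13:30 at or after Rhythm Tracking ends 11:00 → clear.
Full Run-through: starts 16:00 at or after Rhythm Tracking ends 11:00 → clear.
Soloist Take: starts 16:30 at or after Rhythm Tracking ends 11:00 → clear.

No — it doesn't clash with anything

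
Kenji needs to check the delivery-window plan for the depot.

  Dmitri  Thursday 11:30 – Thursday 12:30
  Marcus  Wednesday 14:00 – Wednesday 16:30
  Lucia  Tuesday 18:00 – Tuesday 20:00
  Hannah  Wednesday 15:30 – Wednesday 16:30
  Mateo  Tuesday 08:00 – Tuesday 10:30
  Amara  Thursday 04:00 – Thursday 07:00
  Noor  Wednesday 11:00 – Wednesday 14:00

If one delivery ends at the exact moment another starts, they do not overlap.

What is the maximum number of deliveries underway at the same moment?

Sort all start/end points and keep a running count:
Tuesday 08:00 start Mateo → 1
Tuesday 10:30 end Mateo → 0
Tuesday 18:00 start Lucia → 1
Tuesday 20:00 end Lucia → 0
Wednesday 11:00 start Noor → 1
Wednesday 14:00 end Noor → 0
Wednesday 14:00 start Marcus → 1
Wednesday 15:30 start Hannah → 2
Wednesday 16:30 end Hannah → 1
Wednesday 16:30 end Marcus → 0
Thursday 04:00 start Amara → 1
Thursday 07:00 end Amara → 0
Thursday 11:30 start Dmitri → 1
Thursday 12:30 end Dmitri → 0
Peak is 2, at Wednesday 15:30 (Hannah, Marcus).

2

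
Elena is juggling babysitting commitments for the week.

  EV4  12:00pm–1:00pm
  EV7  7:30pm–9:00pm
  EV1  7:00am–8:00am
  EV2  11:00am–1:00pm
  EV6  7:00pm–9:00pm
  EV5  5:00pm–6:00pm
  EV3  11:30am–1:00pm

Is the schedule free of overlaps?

Sorted by start: EV1, EV2, EV3, EV4, EV5, EV6, EV7.
EV2 starts after EV1 ends; EV1 is clear from here.
EV3 starts before EV2 ends → EV2 and EV3 overlap.
That's a conflict, so the schedule is not conflict-free.

No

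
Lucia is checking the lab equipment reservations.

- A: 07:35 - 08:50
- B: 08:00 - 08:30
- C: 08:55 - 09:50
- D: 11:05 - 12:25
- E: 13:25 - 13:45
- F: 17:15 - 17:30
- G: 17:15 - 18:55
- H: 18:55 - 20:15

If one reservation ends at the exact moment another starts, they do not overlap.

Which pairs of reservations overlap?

A & B, F & G

Check each pair: they overlap iff neither finishes before the other starts.
Sorted by start: A, B, C, D, E, F, G, H.
B starts before A ends → A and B overlap.
C starts after A ends; A is clear from here.
C starts after B ends; B is clear from here.
D starts after C ends; C is clear from here.
E starts after D ends; D is clear from here.
F starts after E ends; E is clear from here.
G starts before F ends → F and G overlap.
H starts after F ends.
H starts exactly when G ends (back-to-back, no overlap).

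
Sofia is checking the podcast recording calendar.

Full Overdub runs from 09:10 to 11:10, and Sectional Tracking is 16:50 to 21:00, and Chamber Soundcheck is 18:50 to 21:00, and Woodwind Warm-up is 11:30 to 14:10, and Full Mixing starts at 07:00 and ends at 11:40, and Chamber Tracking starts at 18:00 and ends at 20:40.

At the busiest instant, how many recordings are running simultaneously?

Sort all start/end points and keep a running count:
07:00 start Full Mixing → 1
09:10 start Full Overdub → 2
11:10 end Full Overdub → 1
11:30 start Woodwind Warm-up → 2
11:40 end Full Mixing → 1
14:10 end Woodwind Warm-up → 0
16:50 start Sectional Tracking → 1
18:00 start Chamber Tracking → 2
18:50 start Chamber Soundcheck → 3
20:40 end Chamber Tracking → 2
21:00 end Chamber Soundcheck → 1
21:00 end Sectional Tracking → 0
Peak is 3, at 18:50 (Chamber Soundcheck, Chamber Tracking, Sectional Tracking).

3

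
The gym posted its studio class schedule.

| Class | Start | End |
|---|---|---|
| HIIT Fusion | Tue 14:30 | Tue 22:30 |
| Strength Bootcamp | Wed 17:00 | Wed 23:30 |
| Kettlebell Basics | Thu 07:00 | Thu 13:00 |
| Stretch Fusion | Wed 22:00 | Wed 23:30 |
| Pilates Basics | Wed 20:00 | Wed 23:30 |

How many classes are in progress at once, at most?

Sweep the timeline, counting +1 at each start and −1 at each end (ends before starts at a tie):
Tue 14:30 start HIIT Fusion → 1
Tue 22:30 end HIIT Fusion → 0
Wed 17:00 start Strength Bootcamp → 1
Wed 20:00 start Pilates Basics → 2
Wed 22:00 start Stretch Fusion → 3
Wed 23:30 end Pilates Basics → 2
Wed 23:30 end Strength Bootcamp → 1
Wed 23:30 end Stretch Fusion → 0
Thu 07:00 start Kettlebell Basics → 1
Thu 13:00 end Kettlebell Basics → 0
Peak is 3, at Wed 22:00 (Pilates Basics, Strength Bootcamp, Stretch Fusion).

3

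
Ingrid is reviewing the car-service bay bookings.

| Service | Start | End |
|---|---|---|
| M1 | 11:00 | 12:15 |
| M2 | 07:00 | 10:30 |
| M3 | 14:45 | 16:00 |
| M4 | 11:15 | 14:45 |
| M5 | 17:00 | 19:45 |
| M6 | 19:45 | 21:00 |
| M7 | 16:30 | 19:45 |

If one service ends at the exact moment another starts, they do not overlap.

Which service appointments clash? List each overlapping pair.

M1 & M4, M5 & M7

Sorted by start: M2, M1, M4, M3, M7, M5, M6.
M1 starts after M2 ends, so M2 has no further overlaps.
M4 starts before M1 ends → M1 and M4 overlap.
M3 starts after M1 ends, so M1 has no further overlaps.
M3 starts exactly when M4 ends (back-to-back, no overlap), so M4 has no further overlaps.
M7 starts after M3 ends, so M3 has no further overlaps.
M5 starts before M7 ends → M7 and M5 overlap.
M6 starts exactly when M7 ends (back-to-back, no overlap).
M6 starts exactly when M5 ends (back-to-back, no overlap).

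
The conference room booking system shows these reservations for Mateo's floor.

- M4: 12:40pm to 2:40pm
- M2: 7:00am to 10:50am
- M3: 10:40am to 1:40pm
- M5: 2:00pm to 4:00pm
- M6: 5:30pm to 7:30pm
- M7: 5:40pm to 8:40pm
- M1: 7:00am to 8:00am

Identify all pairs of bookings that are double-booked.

Check each pair: they overlap iff neither finishes before the other starts.
Sorted by start: M1, M2, M3, M4, M5, M6, M7.
M2 starts before M1 ends → M1 and M2 overlap.
M3 starts after M1 ends, so nothing later overlaps M1 either.
M3 starts before M2 ends → M2 and M3 overlap.
M4 starts after M2 ends, so nothing later overlaps M2 either.
M4 starts before M3 ends → M3 and M4 overlap.
M5 starts after M3 ends, so nothing later overlaps M3 either.
M5 starts before M4 ends → M4 and M5 overlap.
M6 starts after M4 ends, so nothing later overlaps M4 either.
M6 starts after M5 ends, so nothing later overlaps M5 either.
M7 starts before M6 ends → M6 and M7 overlap.

M1 & M2, M2 & M3, M3 & M4, M4 & M5, M6 & M7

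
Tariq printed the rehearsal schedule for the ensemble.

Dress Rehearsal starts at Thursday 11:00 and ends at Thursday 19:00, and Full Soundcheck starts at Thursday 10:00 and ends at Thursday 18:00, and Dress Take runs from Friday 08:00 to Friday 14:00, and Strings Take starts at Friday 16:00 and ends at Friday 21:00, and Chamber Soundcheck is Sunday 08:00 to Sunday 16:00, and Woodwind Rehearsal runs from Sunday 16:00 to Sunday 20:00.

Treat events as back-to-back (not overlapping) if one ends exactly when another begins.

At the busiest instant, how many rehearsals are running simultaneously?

Sweep the timeline, counting +1 at each start and −1 at each end (ends before starts at a tie):
Thursday 10:00 start Full Soundcheck → 1
Thursday 11:00 start Dress Rehearsal → 2
Thursday 18:00 end Full Soundcheck → 1
Thursday 19:00 end Dress Rehearsal → 0
Friday 08:00 start Dress Take → 1
Friday 14:00 end Dress Take → 0
Friday 16:00 start Strings Take → 1
Friday 21:00 end Strings Take → 0
Sunday 08:00 start Chamber Soundcheck → 1
Sunday 16:00 end Chamber Soundcheck → 0
Sunday 16:00 start Woodwind Rehearsal → 1
Sunday 20:00 end Woodwind Rehearsal → 0
Peak is 2, at Thursday 11:00 (Dress Rehearsal, Full Soundcheck).

2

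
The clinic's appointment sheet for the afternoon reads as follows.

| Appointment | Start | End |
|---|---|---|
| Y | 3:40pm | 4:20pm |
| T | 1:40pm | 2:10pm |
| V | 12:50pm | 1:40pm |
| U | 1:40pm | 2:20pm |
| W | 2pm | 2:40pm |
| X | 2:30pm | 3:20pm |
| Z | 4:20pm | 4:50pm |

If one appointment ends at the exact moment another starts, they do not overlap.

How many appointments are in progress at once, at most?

Walk through starts and ends in time order (an end at T is processed before a start at T):
12:50pm start V → 1
1:40pm end V → 0
1:40pm start T → 1
1:40pm start U → 2
2pm start W → 3
2:10pm end T → 2
2:20pm end U → 1
2:30pm start X → 2
2:40pm end W → 1
3:20pm end X → 0
3:40pm start Y → 1
4:20pm end Y → 0
4:20pm start Z → 1
4:50pm end Z → 0
Peak is 3, at 2pm (T, U, W).

3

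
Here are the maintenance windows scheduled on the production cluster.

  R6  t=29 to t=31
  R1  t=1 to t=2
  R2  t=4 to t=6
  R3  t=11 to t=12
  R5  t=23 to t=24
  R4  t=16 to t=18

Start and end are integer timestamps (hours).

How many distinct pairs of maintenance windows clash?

Two intervals overlap when each starts before the other ends.
Sorted by start: R1, R2, R3, R4, R5, R6.
R2 starts after R1 ends; R1 is clear from here.
R3 starts after R2 ends; R2 is clear from here.
R4 starts after R3 ends; R3 is clear from here.
R5 starts after R4 ends; R4 is clear from here.
R6 starts after R5 ends.
No pair overlaps.

0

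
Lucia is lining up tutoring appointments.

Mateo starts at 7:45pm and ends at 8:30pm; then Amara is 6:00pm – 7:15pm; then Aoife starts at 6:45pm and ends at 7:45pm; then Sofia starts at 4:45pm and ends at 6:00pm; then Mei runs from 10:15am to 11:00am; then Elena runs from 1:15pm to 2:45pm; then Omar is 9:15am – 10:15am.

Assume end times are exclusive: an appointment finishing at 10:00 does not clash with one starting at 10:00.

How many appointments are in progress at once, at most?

Sort all start/end points and keep a running count:
9:15am start Omar → 1
10:15am end Omar → 0
10:15am start Mei → 1
11:00am end Mei → 0
1:15pm start Elena → 1
2:45pm end Elena → 0
4:45pm start Sofia → 1
6:00pm end Sofia → 0
6:00pm start Amara → 1
6:45pm start Aoife → 2
7:15pm end Amara → 1
7:45pm end Aoife → 0
7:45pm start Mateo → 1
8:30pm end Mateo → 0
Peak is 2, at 6:45pm (Amara, Aoife).

2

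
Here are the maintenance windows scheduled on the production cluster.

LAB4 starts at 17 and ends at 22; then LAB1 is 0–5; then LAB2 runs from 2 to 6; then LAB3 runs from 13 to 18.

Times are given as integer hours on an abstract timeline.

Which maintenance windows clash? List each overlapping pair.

Two intervals overlap when each starts before the other ends.
Sorted by start: LAB1, LAB2, LAB3, LAB4.
LAB2 starts before LAB1 ends → LAB1 and LAB2 overlap.
LAB3 starts after LAB1 ends — done with LAB1.
LAB3 starts after LAB2 ends — done with LAB2.
LAB4 starts before LAB3 ends → LAB3 and LAB4 overlap.

LAB1 & LAB2, LAB3 & LAB4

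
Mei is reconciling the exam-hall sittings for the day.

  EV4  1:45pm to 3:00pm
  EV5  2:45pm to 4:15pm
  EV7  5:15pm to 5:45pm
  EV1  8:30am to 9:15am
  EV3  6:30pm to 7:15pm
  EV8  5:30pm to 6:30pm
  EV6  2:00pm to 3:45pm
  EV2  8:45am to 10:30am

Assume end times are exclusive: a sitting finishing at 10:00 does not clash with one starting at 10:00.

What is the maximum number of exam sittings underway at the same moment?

3

Sort all start/end points and keep a running count:
8:30am start EV1 → 1
8:45am start EV2 → 2
9:15am end EV1 → 1
10:30am end EV2 → 0
1:45pm start EV4 → 1
2:00pm start EV6 → 2
2:45pm start EV5 → 3
3:00pm end EV4 → 2
3:45pm end EV6 → 1
4:15pm end EV5 → 0
5:15pm start EV7 → 1
5:30pm start EV8 → 2
5:45pm end EV7 → 1
6:30pm end EV8 → 0
6:30pm start EV3 → 1
7:15pm end EV3 → 0
Peak is 3, at 2:45pm (EV4, EV5, EV6).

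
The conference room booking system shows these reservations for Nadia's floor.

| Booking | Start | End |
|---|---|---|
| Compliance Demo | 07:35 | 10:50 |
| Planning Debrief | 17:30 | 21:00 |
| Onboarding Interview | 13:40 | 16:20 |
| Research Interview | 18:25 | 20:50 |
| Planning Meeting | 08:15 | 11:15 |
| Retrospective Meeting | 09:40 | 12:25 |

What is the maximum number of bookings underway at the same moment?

Sort all start/end points and keep a running count:
07:35 start Compliance Demo → 1
08:15 start Planning Meeting → 2
09:40 start Retrospective Meeting → 3
10:50 end Compliance Demo → 2
11:15 end Planning Meeting → 1
12:25 end Retrospective Meeting → 0
13:40 start Onboarding Interview → 1
16:20 end Onboarding Interview → 0
17:30 start Planning Debrief → 1
18:25 start Research Interview → 2
20:50 end Research Interview → 1
21:00 end Planning Debrief → 0
Peak is 3, at 09:40 (Compliance Demo, Planning Meeting, Retrospective Meeting).

3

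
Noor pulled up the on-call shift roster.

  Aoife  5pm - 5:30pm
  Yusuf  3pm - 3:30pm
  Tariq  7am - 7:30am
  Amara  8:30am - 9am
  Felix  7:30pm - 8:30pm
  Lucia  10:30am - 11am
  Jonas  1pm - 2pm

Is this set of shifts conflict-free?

Sorted by start: Tariq, Amara, Lucia, Jonas, Yusuf, Aoife, Felix.
Amara starts after Tariq ends, so nothing later overlaps Tariq either.
Lucia starts after Amara ends, so nothing later overlaps Amara either.
Jonas starts after Lucia ends, so nothing later overlaps Lucia either.
Yusuf starts after Jonas ends, so nothing later overlaps Jonas either.
Aoife starts after Yusuf ends, so nothing later overlaps Yusuf either.
Felix starts after Aoife ends.
Every pair is clear; the schedule has no overlaps.

Yes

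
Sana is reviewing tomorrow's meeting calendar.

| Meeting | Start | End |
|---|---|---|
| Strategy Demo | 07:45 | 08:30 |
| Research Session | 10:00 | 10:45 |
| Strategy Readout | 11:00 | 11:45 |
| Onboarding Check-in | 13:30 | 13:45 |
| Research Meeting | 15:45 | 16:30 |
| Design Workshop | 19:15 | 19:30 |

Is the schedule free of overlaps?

Yes

Check each pair: they overlap iff neither finishes before the other starts.
Sorted by start: Strategy Demo, Research Session, Strategy Readout, Onboarding Check-in, Research Meeting, Design Workshop.
Research Session starts after Strategy Demo ends; Strategy Demo is clear from here.
Strategy Readout starts after Research Session ends; Research Session is clear from here.
Onboarding Check-in starts after Strategy Readout ends; Strategy Readout is clear from here.
Research Meeting starts after Onboarding Check-in ends; Onboarding Check-in is clear from here.
Design Workshop starts after Research Meeting ends.
Every pair is clear; the schedule has no overlaps.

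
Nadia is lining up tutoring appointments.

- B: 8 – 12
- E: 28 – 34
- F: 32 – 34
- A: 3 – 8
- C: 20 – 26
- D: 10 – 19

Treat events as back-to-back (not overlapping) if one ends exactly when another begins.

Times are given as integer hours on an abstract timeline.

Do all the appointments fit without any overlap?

No

Sorted by start: A, B, D, C, E, F.
B starts exactly when A ends (back-to-back, no overlap), so A has no further overlaps.
D starts before B ends → B and D overlap.
That's a conflict, so the schedule is not conflict-free.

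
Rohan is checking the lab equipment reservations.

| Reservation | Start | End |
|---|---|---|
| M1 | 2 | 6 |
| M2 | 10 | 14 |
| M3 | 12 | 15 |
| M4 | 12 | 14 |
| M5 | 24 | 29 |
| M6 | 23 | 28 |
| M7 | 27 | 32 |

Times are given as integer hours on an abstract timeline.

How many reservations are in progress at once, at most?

3

Walk through starts and ends in time order (an end at T is processed before a start at T):
2 start M1 → 1
6 end M1 → 0
10 start M2 → 1
12 start M3 → 2
12 start M4 → 3
14 end M2 → 2
14 end M4 → 1
15 end M3 → 0
23 start M6 → 1
24 start M5 → 2
27 start M7 → 3
28 end M6 → 2
29 end M5 → 1
32 end M7 → 0
Peak is 3, at 12 (M2, M3, M4).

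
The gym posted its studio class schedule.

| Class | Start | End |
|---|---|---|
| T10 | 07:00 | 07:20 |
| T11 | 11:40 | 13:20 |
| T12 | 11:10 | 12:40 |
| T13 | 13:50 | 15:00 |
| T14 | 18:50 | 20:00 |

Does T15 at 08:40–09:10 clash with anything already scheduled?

No — it doesn't clash with anything

T10: ends 07:20 at or before T15 starts 08:40 → clear.
T12: starts 11:10 at or after T15 ends 09:10 → clear.
T11: starts 11:40 at or after T15 ends 09:10 → clear.
T13: starts 13:50 at or after T15 ends 09:10 → clear.
T14: starts 18:50 at or after T15 ends 09:10 → clear.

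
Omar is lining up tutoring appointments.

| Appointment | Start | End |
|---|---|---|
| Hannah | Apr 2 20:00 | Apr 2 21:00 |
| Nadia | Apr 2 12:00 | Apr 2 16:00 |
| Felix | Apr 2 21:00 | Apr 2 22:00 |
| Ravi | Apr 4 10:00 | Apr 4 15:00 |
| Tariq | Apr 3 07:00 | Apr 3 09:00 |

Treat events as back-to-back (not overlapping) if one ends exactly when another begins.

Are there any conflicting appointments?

No

Sorted by start: Nadia, Hannah, Felix, Tariq, Ravi.
Hannah starts after Nadia ends, so Nadia has no further overlaps.
Felix starts exactly when Hannah ends (back-to-back, no overlap), so Hannah has no further overlaps.
Tariq starts after Felix ends, so Felix has no further overlaps.
Ravi starts after Tariq ends.
Every pair is clear; the schedule has no overlaps.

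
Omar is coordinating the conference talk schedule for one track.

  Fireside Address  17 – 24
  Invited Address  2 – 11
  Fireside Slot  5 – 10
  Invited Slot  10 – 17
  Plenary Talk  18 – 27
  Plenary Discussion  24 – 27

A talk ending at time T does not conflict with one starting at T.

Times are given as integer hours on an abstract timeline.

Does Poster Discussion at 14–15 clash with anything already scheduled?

Yes — it overlaps Invited Slot

Invited Address: ends 11 at or before Poster Discussion starts 14 → clear.
Fireside Slot: ends 10 at or before Poster Discussion starts 14 → clear.
Invited Slot: starts 10 before Poster Discussion ends 15, and ends 17 after Poster Discussion starts 14 → overlap.
Fireside Address: starts 17 at or after Poster Discussion ends 15 → clear.
Plenary Talk: starts 18 at or after Poster Discussion ends 15 → clear.
Plenary Discussion: starts 24 at or after Poster Discussion ends 15 → clear.
Poster Discussion overlaps Invited Slot.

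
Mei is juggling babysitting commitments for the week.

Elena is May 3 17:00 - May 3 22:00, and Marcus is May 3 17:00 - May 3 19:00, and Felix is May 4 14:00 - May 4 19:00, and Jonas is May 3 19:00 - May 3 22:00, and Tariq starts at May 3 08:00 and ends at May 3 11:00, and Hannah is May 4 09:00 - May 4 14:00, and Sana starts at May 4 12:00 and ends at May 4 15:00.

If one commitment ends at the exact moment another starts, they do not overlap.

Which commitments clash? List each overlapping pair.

Elena & Jonas, Elena & Marcus, Felix & Sana, Hannah & Sana

Two intervals overlap when each starts before the other ends.
Sorted by start: Tariq, Elena, Marcus, Jonas, Hannah, Sana, Felix.
Elena starts after Tariq ends — done with Tariq.
Marcus starts before Elena ends → Elena and Marcus overlap.
Jonas starts before Elena ends → Elena and Jonas overlap.
Hannah starts after Elena ends — done with Elena.
Jonas starts exactly when Marcus ends (back-to-back, no overlap) — done with Marcus.
Hannah starts after Jonas ends — done with Jonas.
Sana starts before Hannah ends → Hannah and Sana overlap.
Felix starts exactly when Hannah ends (back-to-back, no overlap).
Felix starts before Sana ends → Sana and Felix overlap.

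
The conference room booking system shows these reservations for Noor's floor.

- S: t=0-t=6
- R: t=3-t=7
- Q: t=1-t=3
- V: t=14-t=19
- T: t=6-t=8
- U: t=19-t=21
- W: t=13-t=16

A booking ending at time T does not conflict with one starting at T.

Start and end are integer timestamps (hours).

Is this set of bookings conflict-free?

Sorted by start: S, Q, R, T, W, V, U.
Q starts before S ends → S and Q overlap.
That's a conflict, so the schedule is not conflict-free.

No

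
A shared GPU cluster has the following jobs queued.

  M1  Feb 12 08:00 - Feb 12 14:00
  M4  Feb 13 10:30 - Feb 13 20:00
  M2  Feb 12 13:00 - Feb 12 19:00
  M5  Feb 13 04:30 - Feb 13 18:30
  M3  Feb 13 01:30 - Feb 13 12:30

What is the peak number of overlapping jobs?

3

Walk through starts and ends in time order (an end at T is processed before a start at T):
Feb 12 08:00 start M1 → 1
Feb 12 13:00 start M2 → 2
Feb 12 14:00 end M1 → 1
Feb 12 19:00 end M2 → 0
Feb 13 01:30 start M3 → 1
Feb 13 04:30 start M5 → 2
Feb 13 10:30 start M4 → 3
Feb 13 12:30 end M3 → 2
Feb 13 18:30 end M5 → 1
Feb 13 20:00 end M4 → 0
Peak is 3, at Feb 13 10:30 (M3, M4, M5).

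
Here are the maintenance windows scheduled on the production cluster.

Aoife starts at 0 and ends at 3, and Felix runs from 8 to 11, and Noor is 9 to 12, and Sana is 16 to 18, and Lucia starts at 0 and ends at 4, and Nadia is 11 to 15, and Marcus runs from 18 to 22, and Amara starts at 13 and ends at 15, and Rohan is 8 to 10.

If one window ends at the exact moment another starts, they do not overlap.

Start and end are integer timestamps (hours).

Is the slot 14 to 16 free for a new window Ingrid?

Lucia: ends 4 at or before Ingrid starts 14 → clear.
Aoife: ends 3 at or before Ingrid starts 14 → clear.
Felix: ends 11 at or before Ingrid starts 14 → clear.
Rohan: ends 10 at or before Ingrid starts 14 → clear.
Noor: ends 12 at or before Ingrid starts 14 → clear.
Nadia: starts 11 before Ingrid ends 16, and ends 15 after Ingrid starts 14 → overlap.
Amara: starts 13 before Ingrid ends 16, and ends 15 after Ingrid starts 14 → overlap.
Sana: starts 16 at or after Ingrid ends 16 → clear.
Marcus: starts 18 at or after Ingrid ends 16 → clear.
Ingrid overlaps Nadia, Amara.

No — it overlaps Amara, Nadia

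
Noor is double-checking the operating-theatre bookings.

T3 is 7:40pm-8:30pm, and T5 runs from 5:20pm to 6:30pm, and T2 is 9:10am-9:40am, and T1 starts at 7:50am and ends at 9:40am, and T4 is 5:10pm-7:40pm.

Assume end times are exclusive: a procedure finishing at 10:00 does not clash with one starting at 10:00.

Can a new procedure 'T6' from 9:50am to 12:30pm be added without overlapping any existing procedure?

T1: ends 9:40am at or before T6 starts 9:50am → clear.
T2: ends 9:40am at or before T6 starts 9:50am → clear.
T4: starts 5:10pm at or after T6 ends 12:30pm → clear.
T5: starts 5:20pm at or after T6 ends 12:30pm → clear.
T3: starts 7:40pm at or after T6 ends 12:30pm → clear.

Yes — the slot is free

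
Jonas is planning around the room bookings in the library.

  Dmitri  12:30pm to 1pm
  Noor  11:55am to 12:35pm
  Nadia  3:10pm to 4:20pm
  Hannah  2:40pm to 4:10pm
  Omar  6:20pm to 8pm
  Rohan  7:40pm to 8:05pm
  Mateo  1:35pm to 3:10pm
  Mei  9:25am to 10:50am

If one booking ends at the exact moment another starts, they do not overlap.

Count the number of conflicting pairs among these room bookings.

4

Check each pair: they overlap iff neither finishes before the other starts.
Sorted by start: Mei, Noor, Dmitri, Mateo, Hannah, Nadia, Omar, Rohan.
Noor starts after Mei ends — done with Mei.
Dmitri starts before Noor ends → Noor and Dmitri overlap.
Mateo starts after Noor ends — done with Noor.
Mateo starts after Dmitri ends — done with Dmitri.
Hannah starts before Mateo ends → Mateo and Hannah overlap.
Nadia starts exactly when Mateo ends (back-to-back, no overlap) — done with Mateo.
Nadia starts before Hannah ends → Hannah and Nadia overlap.
Omar starts after Hannah ends — done with Hannah.
Omar starts after Nadia ends — done with Nadia.
Rohan starts before Omar ends → Omar and Rohan overlap.
Overlapping pairs: Dmitri & Noor, Hannah & Mateo, Hannah & Nadia, Omar & Rohan — 4 in total.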